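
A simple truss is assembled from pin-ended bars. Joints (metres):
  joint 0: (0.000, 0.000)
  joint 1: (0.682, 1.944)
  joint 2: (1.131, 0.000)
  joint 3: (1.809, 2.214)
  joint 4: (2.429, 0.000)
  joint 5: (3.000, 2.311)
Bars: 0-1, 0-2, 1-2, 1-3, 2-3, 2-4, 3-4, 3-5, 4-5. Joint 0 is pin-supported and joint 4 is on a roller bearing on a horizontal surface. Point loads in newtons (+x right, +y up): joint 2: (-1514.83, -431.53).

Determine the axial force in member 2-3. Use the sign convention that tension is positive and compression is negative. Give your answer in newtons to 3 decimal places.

N=6 nodes, M=9 members, R=3 reactions → 2N=12, M+R=12
member 0 (0-1): L=2.0602, (cx,cy)=(0.3310,0.9436)
member 1 (0-2): L=1.1310, (cx,cy)=(1.0000,0.0000)
member 2 (1-2): L=1.9952, (cx,cy)=(0.2250,-0.9743)
member 3 (1-3): L=1.1589, (cx,cy)=(0.9725,0.2330)
member 4 (2-3): L=2.3155, (cx,cy)=(0.2928,0.9562)
member 5 (2-4): L=1.2980, (cx,cy)=(1.0000,0.0000)
member 6 (3-4): L=2.2992, (cx,cy)=(0.2697,-0.9630)
member 7 (3-5): L=1.1949, (cx,cy)=(0.9967,0.0812)
member 8 (4-5): L=2.3805, (cx,cy)=(0.2399,0.9708)
solve A·x = −loads:
  F[0-1] = -244.3784 N (compression)
  F[0-2] = -1433.9304 N (compression)
  F[1-2] = +205.4123 N (tension)
  F[1-3] = -130.7234 N (compression)
  F[2-3] = +241.9932 N (tension)
  F[2-4] = +56.2678 N (tension)
  F[3-4] = -208.6604 N (compression)
  F[3-5] = -0.0000 N (compression)
  F[4-5] = -0.0000 N (compression)
  Rx@0 = +1514.8300 N
  Ry@0 = +230.5994 N
  Ry@4 = +200.9306 N

241.993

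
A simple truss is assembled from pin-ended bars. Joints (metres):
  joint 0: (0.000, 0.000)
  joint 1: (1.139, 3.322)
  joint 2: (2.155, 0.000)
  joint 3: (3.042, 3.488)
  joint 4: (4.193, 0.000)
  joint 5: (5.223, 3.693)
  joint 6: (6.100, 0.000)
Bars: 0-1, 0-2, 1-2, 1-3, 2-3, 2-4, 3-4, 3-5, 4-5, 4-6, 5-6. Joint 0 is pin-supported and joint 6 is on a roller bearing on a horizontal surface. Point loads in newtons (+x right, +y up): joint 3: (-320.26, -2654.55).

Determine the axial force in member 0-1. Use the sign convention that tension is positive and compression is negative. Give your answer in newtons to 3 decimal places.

N=7 nodes, M=11 members, R=3 reactions → 2N=14, M+R=14
member 0 (0-1): L=3.5118, (cx,cy)=(0.3243,0.9459)
member 1 (0-2): L=2.1550, (cx,cy)=(1.0000,0.0000)
member 2 (1-2): L=3.4739, (cx,cy)=(0.2925,-0.9563)
member 3 (1-3): L=1.9102, (cx,cy)=(0.9962,0.0869)
member 4 (2-3): L=3.5990, (cx,cy)=(0.2465,0.9692)
member 5 (2-4): L=2.0380, (cx,cy)=(1.0000,0.0000)
member 6 (3-4): L=3.6730, (cx,cy)=(0.3134,-0.9496)
member 7 (3-5): L=2.1906, (cx,cy)=(0.9956,0.0936)
member 8 (4-5): L=3.8339, (cx,cy)=(0.2687,0.9632)
member 9 (4-6): L=1.9070, (cx,cy)=(1.0000,0.0000)
member 10 (5-6): L=3.7957, (cx,cy)=(0.2311,-0.9729)
solve A·x = −loads:
  F[0-1] = -1600.3939 N (compression)
  F[0-2] = +198.7983 N (tension)
  F[1-2] = +1495.8471 N (tension)
  F[1-3] = -960.1769 N (compression)
  F[2-3] = -1475.9700 N (compression)
  F[2-4] = +1000.0466 N (tension)
  F[3-4] = -1261.0387 N (compression)
  F[3-5] = -607.5440 N (compression)
  F[4-5] = +1243.2271 N (tension)
  F[4-6] = +270.8816 N (tension)
  F[5-6] = -1172.3908 N (compression)
  Rx@0 = +320.2600 N
  Ry@0 = +1513.8821 N
  Ry@6 = +1140.6679 N

-1600.394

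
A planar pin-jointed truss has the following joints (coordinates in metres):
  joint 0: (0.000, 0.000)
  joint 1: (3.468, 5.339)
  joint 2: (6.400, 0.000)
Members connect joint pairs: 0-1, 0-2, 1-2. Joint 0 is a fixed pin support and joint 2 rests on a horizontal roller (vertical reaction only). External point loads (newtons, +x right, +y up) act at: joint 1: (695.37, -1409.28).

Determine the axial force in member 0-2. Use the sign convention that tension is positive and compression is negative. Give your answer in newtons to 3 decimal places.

737.939

N=3 nodes, M=3 members, R=3 reactions → 2N=6, M+R=6
member 0 (0-1): L=6.3665, (cx,cy)=(0.5447,0.8386)
member 1 (0-2): L=6.4000, (cx,cy)=(1.0000,0.0000)
member 2 (1-2): L=6.0911, (cx,cy)=(0.4814,-0.8765)
solve A·x = −loads:
  F[0-1] = -78.1478 N (compression)
  F[0-2] = +737.9394 N (tension)
  F[1-2] = -1533.0373 N (compression)
  Rx@0 = -695.3700 N
  Ry@0 = +65.5357 N
  Ry@2 = +1343.7443 N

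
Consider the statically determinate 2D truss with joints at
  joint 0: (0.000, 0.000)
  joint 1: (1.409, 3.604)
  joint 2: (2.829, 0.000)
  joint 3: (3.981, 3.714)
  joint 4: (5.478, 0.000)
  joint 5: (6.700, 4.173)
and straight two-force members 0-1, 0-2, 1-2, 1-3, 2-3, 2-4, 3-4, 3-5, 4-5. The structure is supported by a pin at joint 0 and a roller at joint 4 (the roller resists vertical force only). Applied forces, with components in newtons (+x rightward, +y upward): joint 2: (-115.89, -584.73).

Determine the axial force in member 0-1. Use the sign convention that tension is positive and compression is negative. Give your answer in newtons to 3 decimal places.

N=6 nodes, M=9 members, R=3 reactions → 2N=12, M+R=12
member 0 (0-1): L=3.8696, (cx,cy)=(0.3641,0.9314)
member 1 (0-2): L=2.8290, (cx,cy)=(1.0000,0.0000)
member 2 (1-2): L=3.8737, (cx,cy)=(0.3666,-0.9304)
member 3 (1-3): L=2.5744, (cx,cy)=(0.9991,0.0427)
member 4 (2-3): L=3.8886, (cx,cy)=(0.2963,0.9551)
member 5 (2-4): L=2.6490, (cx,cy)=(1.0000,0.0000)
member 6 (3-4): L=4.0043, (cx,cy)=(0.3738,-0.9275)
member 7 (3-5): L=2.7575, (cx,cy)=(0.9860,0.1665)
member 8 (4-5): L=4.3482, (cx,cy)=(0.2810,0.9597)
solve A·x = −loads:
  F[0-1] = -303.5994 N (compression)
  F[0-2] = -5.3444 N (compression)
  F[1-2] = +293.8809 N (tension)
  F[1-3] = -218.4756 N (compression)
  F[2-3] = +325.9386 N (tension)
  F[2-4] = +121.7156 N (tension)
  F[3-4] = -325.5789 N (compression)
  F[3-5] = +0.0000 N (tension)
  F[4-5] = -0.0000 N (compression)
  Rx@0 = +115.8900 N
  Ry@0 = +282.7583 N
  Ry@4 = +301.9717 N

-303.599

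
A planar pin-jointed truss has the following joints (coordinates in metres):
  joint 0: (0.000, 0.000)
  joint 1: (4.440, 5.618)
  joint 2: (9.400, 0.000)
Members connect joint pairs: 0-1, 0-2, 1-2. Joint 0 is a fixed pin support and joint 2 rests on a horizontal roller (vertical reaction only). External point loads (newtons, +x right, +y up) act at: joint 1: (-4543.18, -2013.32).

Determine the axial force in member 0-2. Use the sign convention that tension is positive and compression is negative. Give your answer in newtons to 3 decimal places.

N=3 nodes, M=3 members, R=3 reactions → 2N=6, M+R=6
member 0 (0-1): L=7.1607, (cx,cy)=(0.6201,0.7846)
member 1 (0-2): L=9.4000, (cx,cy)=(1.0000,0.0000)
member 2 (1-2): L=7.4942, (cx,cy)=(0.6618,-0.7496)
solve A·x = −loads:
  F[0-1] = -4814.9512 N (compression)
  F[0-2] = -1557.6612 N (compression)
  F[1-2] = +2353.5234 N (tension)
  Rx@0 = +4543.1800 N
  Ry@0 = +3777.6226 N
  Ry@2 = -1764.3026 N

-1557.661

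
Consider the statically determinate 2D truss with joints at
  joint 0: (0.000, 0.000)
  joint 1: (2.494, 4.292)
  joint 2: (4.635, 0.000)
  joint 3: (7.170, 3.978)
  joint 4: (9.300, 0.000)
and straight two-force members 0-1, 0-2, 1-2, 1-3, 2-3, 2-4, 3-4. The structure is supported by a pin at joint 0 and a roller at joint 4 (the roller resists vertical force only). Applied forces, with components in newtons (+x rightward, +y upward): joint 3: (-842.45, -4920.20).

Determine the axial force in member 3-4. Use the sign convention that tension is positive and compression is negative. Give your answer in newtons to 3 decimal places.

N=5 nodes, M=7 members, R=3 reactions → 2N=10, M+R=10
member 0 (0-1): L=4.9640, (cx,cy)=(0.5024,0.8646)
member 1 (0-2): L=4.6350, (cx,cy)=(1.0000,0.0000)
member 2 (1-2): L=4.7964, (cx,cy)=(0.4464,-0.8948)
member 3 (1-3): L=4.6865, (cx,cy)=(0.9978,-0.0670)
member 4 (2-3): L=4.7171, (cx,cy)=(0.5374,0.8433)
member 5 (2-4): L=4.6650, (cx,cy)=(1.0000,0.0000)
member 6 (3-4): L=4.5124, (cx,cy)=(0.4720,-0.8816)
solve A·x = −loads:
  F[0-1] = -1720.0929 N (compression)
  F[0-2] = +21.7545 N (tension)
  F[1-2] = +1786.7084 N (tension)
  F[1-3] = -1665.4969 N (compression)
  F[2-3] = -1895.8678 N (compression)
  F[2-4] = +1838.1634 N (tension)
  F[3-4] = -3894.1095 N (compression)
  Rx@0 = +842.4500 N
  Ry@0 = +1487.2357 N
  Ry@4 = +3432.9643 N

-3894.109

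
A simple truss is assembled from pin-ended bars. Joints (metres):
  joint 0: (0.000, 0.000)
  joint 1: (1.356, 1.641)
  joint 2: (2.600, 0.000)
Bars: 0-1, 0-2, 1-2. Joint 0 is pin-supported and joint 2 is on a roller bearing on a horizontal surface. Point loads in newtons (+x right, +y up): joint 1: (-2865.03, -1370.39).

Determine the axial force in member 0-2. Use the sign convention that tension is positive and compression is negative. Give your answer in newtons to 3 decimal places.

N=3 nodes, M=3 members, R=3 reactions → 2N=6, M+R=6
member 0 (0-1): L=2.1288, (cx,cy)=(0.6370,0.7709)
member 1 (0-2): L=2.6000, (cx,cy)=(1.0000,0.0000)
member 2 (1-2): L=2.0592, (cx,cy)=(0.6041,-0.7969)
solve A·x = −loads:
  F[0-1] = -3196.3222 N (compression)
  F[0-2] = -829.0025 N (compression)
  F[1-2] = +1372.2706 N (tension)
  Rx@0 = +2865.0300 N
  Ry@0 = +2463.9536 N
  Ry@2 = -1093.5636 N

-829.003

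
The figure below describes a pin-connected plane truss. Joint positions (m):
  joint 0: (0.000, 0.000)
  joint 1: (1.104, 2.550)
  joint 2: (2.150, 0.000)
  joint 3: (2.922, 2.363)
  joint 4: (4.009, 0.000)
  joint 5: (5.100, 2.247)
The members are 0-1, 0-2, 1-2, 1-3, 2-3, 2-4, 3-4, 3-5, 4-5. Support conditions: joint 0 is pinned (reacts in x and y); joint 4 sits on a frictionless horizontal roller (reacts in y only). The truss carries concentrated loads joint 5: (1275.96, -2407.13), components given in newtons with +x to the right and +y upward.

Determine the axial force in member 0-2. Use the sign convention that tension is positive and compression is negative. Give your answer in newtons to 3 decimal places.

682.730

N=6 nodes, M=9 members, R=3 reactions → 2N=12, M+R=12
member 0 (0-1): L=2.7787, (cx,cy)=(0.3973,0.9177)
member 1 (0-2): L=2.1500, (cx,cy)=(1.0000,0.0000)
member 2 (1-2): L=2.7562, (cx,cy)=(0.3795,-0.9252)
member 3 (1-3): L=1.8276, (cx,cy)=(0.9948,-0.1023)
member 4 (2-3): L=2.4859, (cx,cy)=(0.3106,0.9506)
member 5 (2-4): L=1.8590, (cx,cy)=(1.0000,0.0000)
member 6 (3-4): L=2.6010, (cx,cy)=(0.4179,-0.9085)
member 7 (3-5): L=2.1811, (cx,cy)=(0.9986,-0.0532)
member 8 (4-5): L=2.4979, (cx,cy)=(0.4368,0.8996)
solve A·x = −loads:
  F[0-1] = +1493.1370 N (tension)
  F[0-2] = +682.7301 N (tension)
  F[1-2] = -1615.1318 N (compression)
  F[1-3] = +1212.5504 N (tension)
  F[2-3] = +1572.0266 N (tension)
  F[2-4] = -418.4194 N (compression)
  F[3-4] = -1647.9642 N (compression)
  F[3-5] = +2386.4609 N (tension)
  F[4-5] = -2534.7717 N (compression)
  Rx@0 = -1275.9600 N
  Ry@0 = -1370.2322 N
  Ry@4 = +3777.3622 N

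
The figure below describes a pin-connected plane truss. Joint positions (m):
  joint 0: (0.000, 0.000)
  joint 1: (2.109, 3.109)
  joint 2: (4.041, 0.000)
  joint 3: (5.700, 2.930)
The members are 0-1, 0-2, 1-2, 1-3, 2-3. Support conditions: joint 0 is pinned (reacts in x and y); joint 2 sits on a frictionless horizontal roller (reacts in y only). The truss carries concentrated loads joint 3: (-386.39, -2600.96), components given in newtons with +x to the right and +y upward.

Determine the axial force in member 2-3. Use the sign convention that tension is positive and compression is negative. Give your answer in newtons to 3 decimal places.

-2928.431

N=4 nodes, M=5 members, R=3 reactions → 2N=8, M+R=8
member 0 (0-1): L=3.7568, (cx,cy)=(0.5614,0.8276)
member 1 (0-2): L=4.0410, (cx,cy)=(1.0000,0.0000)
member 2 (1-2): L=3.6604, (cx,cy)=(0.5278,-0.8494)
member 3 (1-3): L=3.5955, (cx,cy)=(0.9988,-0.0498)
member 4 (2-3): L=3.3671, (cx,cy)=(0.4927,0.8702)
solve A·x = −loads:
  F[0-1] = +951.7672 N (tension)
  F[0-2] = -920.6909 N (compression)
  F[1-2] = -989.3392 N (compression)
  F[1-3] = +1057.7973 N (tension)
  F[2-3] = -2928.4314 N (compression)
  Rx@0 = +386.3900 N
  Ry@0 = -787.6441 N
  Ry@2 = +3388.6041 N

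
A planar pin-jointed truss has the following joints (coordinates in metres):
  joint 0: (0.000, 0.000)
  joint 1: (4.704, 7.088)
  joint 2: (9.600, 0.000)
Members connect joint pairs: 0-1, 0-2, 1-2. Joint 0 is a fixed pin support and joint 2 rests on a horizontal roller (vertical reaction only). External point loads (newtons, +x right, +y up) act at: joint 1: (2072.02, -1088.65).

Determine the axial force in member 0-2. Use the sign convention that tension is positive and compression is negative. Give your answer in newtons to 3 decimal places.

1425.200

N=3 nodes, M=3 members, R=3 reactions → 2N=6, M+R=6
member 0 (0-1): L=8.5069, (cx,cy)=(0.5530,0.8332)
member 1 (0-2): L=9.6000, (cx,cy)=(1.0000,0.0000)
member 2 (1-2): L=8.6146, (cx,cy)=(0.5683,-0.8228)
solve A·x = −loads:
  F[0-1] = +1169.7348 N (tension)
  F[0-2] = +1425.2001 N (tension)
  F[1-2] = -2507.6522 N (compression)
  Rx@0 = -2072.0200 N
  Ry@0 = -974.6299 N
  Ry@2 = +2063.2799 N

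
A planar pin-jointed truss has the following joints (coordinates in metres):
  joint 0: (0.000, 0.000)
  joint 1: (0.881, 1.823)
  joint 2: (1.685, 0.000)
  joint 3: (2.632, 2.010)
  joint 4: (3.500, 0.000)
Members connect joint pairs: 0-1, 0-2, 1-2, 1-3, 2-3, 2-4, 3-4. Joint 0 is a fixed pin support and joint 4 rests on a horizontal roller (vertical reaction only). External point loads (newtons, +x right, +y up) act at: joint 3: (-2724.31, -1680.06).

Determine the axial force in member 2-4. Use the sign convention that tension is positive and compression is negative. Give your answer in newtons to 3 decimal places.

-130.039

N=5 nodes, M=7 members, R=3 reactions → 2N=10, M+R=10
member 0 (0-1): L=2.0247, (cx,cy)=(0.4351,0.9004)
member 1 (0-2): L=1.6850, (cx,cy)=(1.0000,0.0000)
member 2 (1-2): L=1.9924, (cx,cy)=(0.4035,-0.9150)
member 3 (1-3): L=1.7610, (cx,cy)=(0.9943,0.1062)
member 4 (2-3): L=2.2219, (cx,cy)=(0.4262,0.9046)
member 5 (2-4): L=1.8150, (cx,cy)=(1.0000,0.0000)
member 6 (3-4): L=2.1894, (cx,cy)=(0.3965,-0.9181)
solve A·x = −loads:
  F[0-1] = -2200.4108 N (compression)
  F[0-2] = -1766.8630 N (compression)
  F[1-2] = +1961.1833 N (tension)
  F[1-3] = -1758.7862 N (compression)
  F[2-3] = -1983.6044 N (compression)
  F[2-4] = -130.0390 N (compression)
  F[3-4] = +328.0057 N (tension)
  Rx@0 = +2724.3100 N
  Ry@0 = +1981.1872 N
  Ry@4 = -301.1272 N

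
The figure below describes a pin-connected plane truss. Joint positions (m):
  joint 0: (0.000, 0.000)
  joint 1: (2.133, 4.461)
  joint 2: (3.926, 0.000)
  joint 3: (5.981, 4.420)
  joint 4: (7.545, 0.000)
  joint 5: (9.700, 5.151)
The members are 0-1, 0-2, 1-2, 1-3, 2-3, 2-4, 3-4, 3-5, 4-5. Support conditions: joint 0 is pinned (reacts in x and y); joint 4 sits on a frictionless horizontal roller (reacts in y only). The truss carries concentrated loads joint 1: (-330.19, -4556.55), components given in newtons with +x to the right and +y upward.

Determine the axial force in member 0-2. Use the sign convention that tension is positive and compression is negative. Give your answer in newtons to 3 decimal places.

1325.920

N=6 nodes, M=9 members, R=3 reactions → 2N=12, M+R=12
member 0 (0-1): L=4.9447, (cx,cy)=(0.4314,0.9022)
member 1 (0-2): L=3.9260, (cx,cy)=(1.0000,0.0000)
member 2 (1-2): L=4.8078, (cx,cy)=(0.3729,-0.9279)
member 3 (1-3): L=3.8482, (cx,cy)=(0.9999,-0.0107)
member 4 (2-3): L=4.8744, (cx,cy)=(0.4216,0.9068)
member 5 (2-4): L=3.6190, (cx,cy)=(1.0000,0.0000)
member 6 (3-4): L=4.6885, (cx,cy)=(0.3336,-0.9427)
member 7 (3-5): L=3.7902, (cx,cy)=(0.9812,0.1929)
member 8 (4-5): L=5.5836, (cx,cy)=(0.3860,0.9225)
solve A·x = −loads:
  F[0-1] = -3839.1894 N (compression)
  F[0-2] = +1325.9197 N (tension)
  F[1-2] = -1167.6785 N (compression)
  F[1-3] = -890.5053 N (compression)
  F[2-3] = +1194.8153 N (tension)
  F[2-4] = +386.7285 N (tension)
  F[3-4] = -1159.3321 N (compression)
  F[3-5] = -0.0000 N (compression)
  F[4-5] = +0.0000 N (tension)
  Rx@0 = +330.1900 N
  Ry@0 = +3463.6218 N
  Ry@4 = +1092.9282 N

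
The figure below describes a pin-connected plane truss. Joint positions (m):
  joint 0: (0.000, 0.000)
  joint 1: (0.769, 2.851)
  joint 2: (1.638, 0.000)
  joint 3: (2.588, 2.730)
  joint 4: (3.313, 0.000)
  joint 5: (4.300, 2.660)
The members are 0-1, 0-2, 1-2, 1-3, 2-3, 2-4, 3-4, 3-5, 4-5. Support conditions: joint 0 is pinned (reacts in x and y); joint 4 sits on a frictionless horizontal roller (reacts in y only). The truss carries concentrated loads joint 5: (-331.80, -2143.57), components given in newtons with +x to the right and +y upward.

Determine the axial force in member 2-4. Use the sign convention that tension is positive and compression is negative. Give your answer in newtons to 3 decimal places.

-684.645

N=6 nodes, M=9 members, R=3 reactions → 2N=12, M+R=12
member 0 (0-1): L=2.9529, (cx,cy)=(0.2604,0.9655)
member 1 (0-2): L=1.6380, (cx,cy)=(1.0000,0.0000)
member 2 (1-2): L=2.9805, (cx,cy)=(0.2916,-0.9566)
member 3 (1-3): L=1.8230, (cx,cy)=(0.9978,-0.0664)
member 4 (2-3): L=2.8906, (cx,cy)=(0.3287,0.9445)
member 5 (2-4): L=1.6750, (cx,cy)=(1.0000,0.0000)
member 6 (3-4): L=2.8246, (cx,cy)=(0.2567,-0.9665)
member 7 (3-5): L=1.7134, (cx,cy)=(0.9992,-0.0409)
member 8 (4-5): L=2.8372, (cx,cy)=(0.3479,0.9375)
solve A·x = −loads:
  F[0-1] = +385.5072 N (tension)
  F[0-2] = -432.1949 N (compression)
  F[1-2] = -404.2901 N (compression)
  F[1-3] = +218.7529 N (tension)
  F[2-3] = +409.4705 N (tension)
  F[2-4] = -684.6450 N (compression)
  F[3-4] = -404.4252 N (compression)
  F[3-5] = +457.0308 N (tension)
  F[4-5] = -2266.4612 N (compression)
  Rx@0 = +331.8000 N
  Ry@0 = -372.2051 N
  Ry@4 = +2515.7751 N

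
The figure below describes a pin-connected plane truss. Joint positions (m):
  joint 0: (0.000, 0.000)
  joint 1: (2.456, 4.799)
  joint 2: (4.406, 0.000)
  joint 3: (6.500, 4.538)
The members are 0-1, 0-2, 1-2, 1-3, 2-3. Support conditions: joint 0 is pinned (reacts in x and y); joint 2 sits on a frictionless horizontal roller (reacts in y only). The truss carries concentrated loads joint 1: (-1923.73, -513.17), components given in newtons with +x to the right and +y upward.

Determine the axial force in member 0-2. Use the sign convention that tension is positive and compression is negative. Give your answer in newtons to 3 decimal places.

N=4 nodes, M=5 members, R=3 reactions → 2N=8, M+R=8
member 0 (0-1): L=5.3909, (cx,cy)=(0.4556,0.8902)
member 1 (0-2): L=4.4060, (cx,cy)=(1.0000,0.0000)
member 2 (1-2): L=5.1800, (cx,cy)=(0.3764,-0.9264)
member 3 (1-3): L=4.0524, (cx,cy)=(0.9979,-0.0644)
member 4 (2-3): L=4.9978, (cx,cy)=(0.4190,0.9080)
solve A·x = −loads:
  F[0-1] = -2608.9073 N (compression)
  F[0-2] = -735.1683 N (compression)
  F[1-2] = +1952.9268 N (tension)
  F[1-3] = -0.0000 N (tension)
  F[2-3] = +0.0000 N (tension)
  Rx@0 = +1923.7300 N
  Ry@0 = +2322.4380 N
  Ry@2 = -1809.2680 N

-735.168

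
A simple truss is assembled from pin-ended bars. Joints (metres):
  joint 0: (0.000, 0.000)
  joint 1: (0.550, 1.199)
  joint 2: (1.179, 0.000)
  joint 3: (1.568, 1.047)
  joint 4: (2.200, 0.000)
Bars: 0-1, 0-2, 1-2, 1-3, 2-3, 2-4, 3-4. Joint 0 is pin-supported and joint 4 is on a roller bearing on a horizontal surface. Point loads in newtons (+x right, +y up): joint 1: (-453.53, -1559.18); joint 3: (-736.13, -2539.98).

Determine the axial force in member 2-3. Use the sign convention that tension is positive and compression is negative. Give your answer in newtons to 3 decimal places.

-1204.507

N=5 nodes, M=7 members, R=3 reactions → 2N=10, M+R=10
member 0 (0-1): L=1.3191, (cx,cy)=(0.4169,0.9089)
member 1 (0-2): L=1.1790, (cx,cy)=(1.0000,0.0000)
member 2 (1-2): L=1.3540, (cx,cy)=(0.4646,-0.8855)
member 3 (1-3): L=1.0293, (cx,cy)=(0.9890,-0.1477)
member 4 (2-3): L=1.1169, (cx,cy)=(0.3483,0.9374)
member 5 (2-4): L=1.0210, (cx,cy)=(1.0000,0.0000)
member 6 (3-4): L=1.2230, (cx,cy)=(0.5168,-0.8561)
solve A·x = −loads:
  F[0-1] = -2746.6890 N (compression)
  F[0-2] = -44.4505 N (compression)
  F[1-2] = +1275.0323 N (tension)
  F[1-3] = -1298.2411 N (compression)
  F[2-3] = -1204.5069 N (compression)
  F[2-4] = +967.3784 N (tension)
  F[3-4] = -1871.9397 N (compression)
  Rx@0 = +1189.6600 N
  Ry@0 = +2496.5568 N
  Ry@4 = +1602.6032 N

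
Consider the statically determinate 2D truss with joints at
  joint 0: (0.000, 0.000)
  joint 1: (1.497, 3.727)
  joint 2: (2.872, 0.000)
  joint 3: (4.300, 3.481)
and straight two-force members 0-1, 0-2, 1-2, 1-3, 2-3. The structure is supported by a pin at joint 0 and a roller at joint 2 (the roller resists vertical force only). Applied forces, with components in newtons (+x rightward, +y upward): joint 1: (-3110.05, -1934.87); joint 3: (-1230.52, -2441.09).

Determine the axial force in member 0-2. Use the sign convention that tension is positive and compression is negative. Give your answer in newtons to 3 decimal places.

-2235.869

N=4 nodes, M=5 members, R=3 reactions → 2N=8, M+R=8
member 0 (0-1): L=4.0164, (cx,cy)=(0.3727,0.9279)
member 1 (0-2): L=2.8720, (cx,cy)=(1.0000,0.0000)
member 2 (1-2): L=3.9726, (cx,cy)=(0.3461,-0.9382)
member 3 (1-3): L=2.8138, (cx,cy)=(0.9962,-0.0874)
member 4 (2-3): L=3.7625, (cx,cy)=(0.3795,0.9252)
solve A·x = −loads:
  F[0-1] = -5646.8532 N (compression)
  F[0-2] = -2235.8690 N (compression)
  F[1-2] = +3543.5315 N (tension)
  F[1-3] = -222.0069 N (compression)
  F[2-3] = -2659.4870 N (compression)
  Rx@0 = +4340.5700 N
  Ry@0 = +5239.9604 N
  Ry@2 = -864.0004 N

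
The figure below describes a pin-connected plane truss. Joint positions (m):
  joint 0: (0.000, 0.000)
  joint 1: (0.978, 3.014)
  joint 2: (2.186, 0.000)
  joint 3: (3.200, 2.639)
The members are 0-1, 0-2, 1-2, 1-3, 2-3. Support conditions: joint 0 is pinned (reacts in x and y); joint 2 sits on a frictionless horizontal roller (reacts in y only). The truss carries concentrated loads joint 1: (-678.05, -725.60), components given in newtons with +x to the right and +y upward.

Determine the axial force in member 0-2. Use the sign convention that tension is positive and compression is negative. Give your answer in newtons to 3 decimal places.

-244.586

N=4 nodes, M=5 members, R=3 reactions → 2N=8, M+R=8
member 0 (0-1): L=3.1687, (cx,cy)=(0.3086,0.9512)
member 1 (0-2): L=2.1860, (cx,cy)=(1.0000,0.0000)
member 2 (1-2): L=3.2471, (cx,cy)=(0.3720,-0.9282)
member 3 (1-3): L=2.2534, (cx,cy)=(0.9861,-0.1664)
member 4 (2-3): L=2.8271, (cx,cy)=(0.3587,0.9335)
solve A·x = −loads:
  F[0-1] = -1404.4165 N (compression)
  F[0-2] = -244.5858 N (compression)
  F[1-2] = +657.4397 N (tension)
  F[1-3] = +0.0000 N (tension)
  F[2-3] = -0.0000 N (compression)
  Rx@0 = +678.0500 N
  Ry@0 = +1335.8497 N
  Ry@2 = -610.2497 N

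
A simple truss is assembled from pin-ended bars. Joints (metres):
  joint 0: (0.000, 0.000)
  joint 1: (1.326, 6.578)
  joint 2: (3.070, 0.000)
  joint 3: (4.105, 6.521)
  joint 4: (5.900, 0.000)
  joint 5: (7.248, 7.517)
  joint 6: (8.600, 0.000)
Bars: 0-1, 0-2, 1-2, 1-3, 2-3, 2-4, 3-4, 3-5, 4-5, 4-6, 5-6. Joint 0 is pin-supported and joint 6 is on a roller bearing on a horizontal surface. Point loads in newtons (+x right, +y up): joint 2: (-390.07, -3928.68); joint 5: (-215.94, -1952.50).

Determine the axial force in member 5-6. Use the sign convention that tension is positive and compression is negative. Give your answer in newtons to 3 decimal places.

N=7 nodes, M=11 members, R=3 reactions → 2N=14, M+R=14
member 0 (0-1): L=6.7103, (cx,cy)=(0.1976,0.9803)
member 1 (0-2): L=3.0700, (cx,cy)=(1.0000,0.0000)
member 2 (1-2): L=6.8053, (cx,cy)=(0.2563,-0.9666)
member 3 (1-3): L=2.7796, (cx,cy)=(0.9998,-0.0205)
member 4 (2-3): L=6.6026, (cx,cy)=(0.1568,0.9876)
member 5 (2-4): L=2.8300, (cx,cy)=(1.0000,0.0000)
member 6 (3-4): L=6.7635, (cx,cy)=(0.2654,-0.9641)
member 7 (3-5): L=3.2970, (cx,cy)=(0.9533,0.3021)
member 8 (4-5): L=7.6369, (cx,cy)=(0.1765,0.9843)
member 9 (4-6): L=2.7000, (cx,cy)=(1.0000,0.0000)
member 10 (5-6): L=7.6376, (cx,cy)=(0.1770,-0.9842)
solve A·x = −loads:
  F[0-1] = -3082.7170 N (compression)
  F[0-2] = +3.1538 N (tension)
  F[1-2] = +3156.4263 N (tension)
  F[1-3] = -1418.3664 N (compression)
  F[2-3] = +888.6497 N (tension)
  F[2-4] = +1062.8271 N (tension)
  F[3-4] = -1251.6043 N (compression)
  F[3-5] = -992.9923 N (compression)
  F[4-5] = +1225.9713 N (tension)
  F[4-6] = +514.2617 N (tension)
  F[5-6] = -2905.1288 N (compression)
  Rx@0 = +606.0100 N
  Ry@0 = +3021.9304 N
  Ry@6 = +2859.2496 N

-2905.129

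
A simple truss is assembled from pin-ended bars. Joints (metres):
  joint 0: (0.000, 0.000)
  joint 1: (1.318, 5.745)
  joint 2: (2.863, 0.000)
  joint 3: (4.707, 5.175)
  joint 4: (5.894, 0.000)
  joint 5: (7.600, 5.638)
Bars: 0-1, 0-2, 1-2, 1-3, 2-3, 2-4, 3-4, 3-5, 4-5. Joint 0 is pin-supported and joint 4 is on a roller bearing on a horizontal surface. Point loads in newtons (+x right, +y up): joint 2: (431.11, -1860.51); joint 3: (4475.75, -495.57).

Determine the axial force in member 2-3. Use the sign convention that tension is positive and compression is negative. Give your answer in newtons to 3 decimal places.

N=6 nodes, M=9 members, R=3 reactions → 2N=12, M+R=12
member 0 (0-1): L=5.8942, (cx,cy)=(0.2236,0.9747)
member 1 (0-2): L=2.8630, (cx,cy)=(1.0000,0.0000)
member 2 (1-2): L=5.9491, (cx,cy)=(0.2597,-0.9657)
member 3 (1-3): L=3.4366, (cx,cy)=(0.9861,-0.1659)
member 4 (2-3): L=5.4937, (cx,cy)=(0.3357,0.9420)
member 5 (2-4): L=3.0310, (cx,cy)=(1.0000,0.0000)
member 6 (3-4): L=5.3094, (cx,cy)=(0.2236,-0.9747)
member 7 (3-5): L=2.9298, (cx,cy)=(0.9874,0.1580)
member 8 (4-5): L=5.8905, (cx,cy)=(0.2896,0.9571)
solve A·x = −loads:
  F[0-1] = +2947.8275 N (tension)
  F[0-2] = +4247.7026 N (tension)
  F[1-2] = -3236.4653 N (compression)
  F[1-3] = +1520.7382 N (tension)
  F[2-3] = +5293.0037 N (tension)
  F[2-4] = +1199.4471 N (tension)
  F[3-4] = -5365.0627 N (compression)
  F[3-5] = +0.0000 N (tension)
  F[4-5] = -0.0000 N (compression)
  Rx@0 = -4906.8600 N
  Ry@0 = -2873.1861 N
  Ry@4 = +5229.2661 N

5293.004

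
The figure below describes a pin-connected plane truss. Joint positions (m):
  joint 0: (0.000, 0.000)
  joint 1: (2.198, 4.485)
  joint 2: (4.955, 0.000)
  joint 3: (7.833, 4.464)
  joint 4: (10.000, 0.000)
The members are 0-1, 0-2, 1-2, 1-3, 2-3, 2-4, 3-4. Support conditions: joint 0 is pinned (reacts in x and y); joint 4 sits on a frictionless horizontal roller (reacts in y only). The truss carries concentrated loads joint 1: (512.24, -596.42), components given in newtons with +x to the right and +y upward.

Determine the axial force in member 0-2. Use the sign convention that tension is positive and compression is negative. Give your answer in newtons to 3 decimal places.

N=5 nodes, M=7 members, R=3 reactions → 2N=10, M+R=10
member 0 (0-1): L=4.9946, (cx,cy)=(0.4401,0.8980)
member 1 (0-2): L=4.9550, (cx,cy)=(1.0000,0.0000)
member 2 (1-2): L=5.2646, (cx,cy)=(0.5237,-0.8519)
member 3 (1-3): L=5.6350, (cx,cy)=(1.0000,-0.0037)
member 4 (2-3): L=5.3113, (cx,cy)=(0.5419,0.8405)
member 5 (2-4): L=5.0450, (cx,cy)=(1.0000,0.0000)
member 6 (3-4): L=4.9622, (cx,cy)=(0.4367,-0.8996)
solve A·x = −loads:
  F[0-1] = -262.3575 N (compression)
  F[0-2] = +627.6961 N (tension)
  F[1-2] = -421.7765 N (compression)
  F[1-3] = -406.8214 N (compression)
  F[2-3] = +427.5197 N (tension)
  F[2-4] = +175.1623 N (tension)
  F[3-4] = -401.1011 N (compression)
  Rx@0 = -512.2400 N
  Ry@0 = +235.5872 N
  Ry@4 = +360.8328 N

627.696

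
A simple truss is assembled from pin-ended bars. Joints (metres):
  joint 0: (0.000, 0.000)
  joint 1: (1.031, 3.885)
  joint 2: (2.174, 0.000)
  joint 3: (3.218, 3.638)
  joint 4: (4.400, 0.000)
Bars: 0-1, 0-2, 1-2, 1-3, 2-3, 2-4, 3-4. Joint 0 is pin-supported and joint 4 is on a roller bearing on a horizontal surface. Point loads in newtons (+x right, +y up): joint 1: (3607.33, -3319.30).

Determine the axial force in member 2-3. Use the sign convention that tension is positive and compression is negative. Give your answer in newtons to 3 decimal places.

3846.864

N=5 nodes, M=7 members, R=3 reactions → 2N=10, M+R=10
member 0 (0-1): L=4.0195, (cx,cy)=(0.2565,0.9665)
member 1 (0-2): L=2.1740, (cx,cy)=(1.0000,0.0000)
member 2 (1-2): L=4.0497, (cx,cy)=(0.2822,-0.9593)
member 3 (1-3): L=2.2009, (cx,cy)=(0.9937,-0.1122)
member 4 (2-3): L=3.7848, (cx,cy)=(0.2758,0.9612)
member 5 (2-4): L=2.2260, (cx,cy)=(1.0000,0.0000)
member 6 (3-4): L=3.8252, (cx,cy)=(0.3090,-0.9511)
solve A·x = −loads:
  F[0-1] = +665.8577 N (tension)
  F[0-2] = +3436.5368 N (tension)
  F[1-2] = -3854.3321 N (compression)
  F[1-3] = -2363.5966 N (compression)
  F[2-3] = +3846.8643 N (tension)
  F[2-4] = +1287.5550 N (tension)
  F[3-4] = -4166.7999 N (compression)
  Rx@0 = -3607.3300 N
  Ry@0 = -643.5808 N
  Ry@4 = +3962.8808 N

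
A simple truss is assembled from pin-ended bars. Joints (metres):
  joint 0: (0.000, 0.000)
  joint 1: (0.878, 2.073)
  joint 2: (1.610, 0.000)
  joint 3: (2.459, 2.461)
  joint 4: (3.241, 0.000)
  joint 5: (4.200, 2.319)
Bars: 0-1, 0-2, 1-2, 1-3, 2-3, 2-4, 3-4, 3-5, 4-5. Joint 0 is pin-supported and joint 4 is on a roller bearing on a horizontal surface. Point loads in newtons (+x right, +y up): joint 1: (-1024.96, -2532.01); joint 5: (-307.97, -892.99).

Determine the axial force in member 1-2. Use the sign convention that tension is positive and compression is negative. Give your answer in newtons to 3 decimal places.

-76.273

N=6 nodes, M=9 members, R=3 reactions → 2N=12, M+R=12
member 0 (0-1): L=2.2513, (cx,cy)=(0.3900,0.9208)
member 1 (0-2): L=1.6100, (cx,cy)=(1.0000,0.0000)
member 2 (1-2): L=2.1984, (cx,cy)=(0.3330,-0.9429)
member 3 (1-3): L=1.6279, (cx,cy)=(0.9712,0.2383)
member 4 (2-3): L=2.6033, (cx,cy)=(0.3261,0.9453)
member 5 (2-4): L=1.6310, (cx,cy)=(1.0000,0.0000)
member 6 (3-4): L=2.5823, (cx,cy)=(0.3028,-0.9530)
member 7 (3-5): L=1.7468, (cx,cy)=(0.9967,-0.0813)
member 8 (4-5): L=2.5095, (cx,cy)=(0.3822,0.9241)
solve A·x = −loads:
  F[0-1] = -2669.1459 N (compression)
  F[0-2] = -291.9571 N (compression)
  F[1-2] = -76.2727 N (compression)
  F[1-3] = +9.6615 N (tension)
  F[2-3] = +76.0800 N (tension)
  F[2-4] = -342.1644 N (compression)
  F[3-4] = -82.9567 N (compression)
  F[3-5] = +59.5136 N (tension)
  F[4-5] = -961.1001 N (compression)
  Rx@0 = +1332.9300 N
  Ry@0 = +2457.7867 N
  Ry@4 = +967.2133 N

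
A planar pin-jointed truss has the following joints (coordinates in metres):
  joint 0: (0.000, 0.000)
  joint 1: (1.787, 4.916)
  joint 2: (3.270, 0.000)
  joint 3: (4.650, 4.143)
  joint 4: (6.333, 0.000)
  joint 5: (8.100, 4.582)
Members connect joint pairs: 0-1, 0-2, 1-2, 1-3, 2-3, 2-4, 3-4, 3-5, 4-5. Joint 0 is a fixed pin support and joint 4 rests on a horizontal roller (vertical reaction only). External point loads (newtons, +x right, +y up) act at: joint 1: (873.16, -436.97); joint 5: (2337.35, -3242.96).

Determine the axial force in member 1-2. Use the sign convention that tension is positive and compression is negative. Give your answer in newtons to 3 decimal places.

-3925.136

N=6 nodes, M=9 members, R=3 reactions → 2N=12, M+R=12
member 0 (0-1): L=5.2307, (cx,cy)=(0.3416,0.9398)
member 1 (0-2): L=3.2700, (cx,cy)=(1.0000,0.0000)
member 2 (1-2): L=5.1348, (cx,cy)=(0.2888,-0.9574)
member 3 (1-3): L=2.9655, (cx,cy)=(0.9654,-0.2607)
member 4 (2-3): L=4.3668, (cx,cy)=(0.3160,0.9488)
member 5 (2-4): L=3.0630, (cx,cy)=(1.0000,0.0000)
member 6 (3-4): L=4.4718, (cx,cy)=(0.3764,-0.9265)
member 7 (3-5): L=3.4778, (cx,cy)=(0.9920,0.1262)
member 8 (4-5): L=4.9109, (cx,cy)=(0.3598,0.9330)
solve A·x = −loads:
  F[0-1] = +3149.5574 N (tension)
  F[0-2] = +2134.5090 N (tension)
  F[1-2] = -3925.1357 N (compression)
  F[1-3] = +1384.3260 N (tension)
  F[2-3] = +3960.8545 N (tension)
  F[2-4] = -250.8355 N (compression)
  F[3-4] = -3148.4009 N (compression)
  F[3-5] = +3803.5385 N (tension)
  F[4-5] = -3990.3269 N (compression)
  Rx@0 = -3210.5100 N
  Ry@0 = -2960.0564 N
  Ry@4 = +6639.9864 N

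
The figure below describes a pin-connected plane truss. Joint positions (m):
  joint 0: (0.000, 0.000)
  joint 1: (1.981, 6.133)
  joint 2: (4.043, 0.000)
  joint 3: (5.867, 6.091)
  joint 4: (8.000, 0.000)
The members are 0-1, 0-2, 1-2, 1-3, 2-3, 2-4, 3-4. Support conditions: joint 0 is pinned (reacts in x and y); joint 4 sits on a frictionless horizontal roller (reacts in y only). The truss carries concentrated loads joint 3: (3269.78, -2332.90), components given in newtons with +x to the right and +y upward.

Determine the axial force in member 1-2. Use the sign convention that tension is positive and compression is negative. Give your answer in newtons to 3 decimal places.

-1984.335

N=5 nodes, M=7 members, R=3 reactions → 2N=10, M+R=10
member 0 (0-1): L=6.4450, (cx,cy)=(0.3074,0.9516)
member 1 (0-2): L=4.0430, (cx,cy)=(1.0000,0.0000)
member 2 (1-2): L=6.4704, (cx,cy)=(0.3187,-0.9479)
member 3 (1-3): L=3.8862, (cx,cy)=(0.9999,-0.0108)
member 4 (2-3): L=6.3582, (cx,cy)=(0.2869,0.9580)
member 5 (2-4): L=3.9570, (cx,cy)=(1.0000,0.0000)
member 6 (3-4): L=6.4537, (cx,cy)=(0.3305,-0.9438)
solve A·x = −loads:
  F[0-1] = +1962.5249 N (tension)
  F[0-2] = +2666.5588 N (tension)
  F[1-2] = -1984.3349 N (compression)
  F[1-3] = +1235.6693 N (tension)
  F[2-3] = +1963.3972 N (tension)
  F[2-4] = +1470.9398 N (tension)
  F[3-4] = -4450.5265 N (compression)
  Rx@0 = -3269.7800 N
  Ry@0 = -1867.5193 N
  Ry@4 = +4200.4193 N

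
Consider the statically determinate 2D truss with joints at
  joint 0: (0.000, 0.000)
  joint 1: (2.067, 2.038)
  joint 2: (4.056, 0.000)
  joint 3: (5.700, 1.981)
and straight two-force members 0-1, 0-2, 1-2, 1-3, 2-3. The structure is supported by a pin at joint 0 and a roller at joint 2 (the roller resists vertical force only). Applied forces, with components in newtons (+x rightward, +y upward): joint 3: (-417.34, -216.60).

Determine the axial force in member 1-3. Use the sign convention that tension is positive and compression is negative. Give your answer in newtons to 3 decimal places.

-234.562

N=4 nodes, M=5 members, R=3 reactions → 2N=8, M+R=8
member 0 (0-1): L=2.9027, (cx,cy)=(0.7121,0.7021)
member 1 (0-2): L=4.0560, (cx,cy)=(1.0000,0.0000)
member 2 (1-2): L=2.8477, (cx,cy)=(0.6985,-0.7157)
member 3 (1-3): L=3.6334, (cx,cy)=(0.9999,-0.0157)
member 4 (2-3): L=2.5743, (cx,cy)=(0.6386,0.7695)
solve A·x = −loads:
  F[0-1] = -165.2777 N (compression)
  F[0-2] = -299.6483 N (compression)
  F[1-2] = +167.2869 N (tension)
  F[1-3] = -234.5623 N (compression)
  F[2-3] = -286.2541 N (compression)
  Rx@0 = +417.3400 N
  Ry@0 = +116.0405 N
  Ry@2 = +100.5595 N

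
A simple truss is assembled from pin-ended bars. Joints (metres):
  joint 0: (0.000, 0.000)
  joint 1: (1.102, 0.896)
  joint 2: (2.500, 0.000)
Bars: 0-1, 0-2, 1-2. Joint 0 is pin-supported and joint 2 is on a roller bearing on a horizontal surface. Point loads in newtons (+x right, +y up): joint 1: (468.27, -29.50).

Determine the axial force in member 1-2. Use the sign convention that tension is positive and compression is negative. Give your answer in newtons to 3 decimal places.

-335.121

N=3 nodes, M=3 members, R=3 reactions → 2N=6, M+R=6
member 0 (0-1): L=1.4203, (cx,cy)=(0.7759,0.6309)
member 1 (0-2): L=2.5000, (cx,cy)=(1.0000,0.0000)
member 2 (1-2): L=1.6605, (cx,cy)=(0.8419,-0.5396)
solve A·x = −loads:
  F[0-1] = +239.8823 N (tension)
  F[0-2] = +282.1457 N (tension)
  F[1-2] = -335.1212 N (compression)
  Rx@0 = -468.2700 N
  Ry@0 = -151.3316 N
  Ry@2 = +180.8316 N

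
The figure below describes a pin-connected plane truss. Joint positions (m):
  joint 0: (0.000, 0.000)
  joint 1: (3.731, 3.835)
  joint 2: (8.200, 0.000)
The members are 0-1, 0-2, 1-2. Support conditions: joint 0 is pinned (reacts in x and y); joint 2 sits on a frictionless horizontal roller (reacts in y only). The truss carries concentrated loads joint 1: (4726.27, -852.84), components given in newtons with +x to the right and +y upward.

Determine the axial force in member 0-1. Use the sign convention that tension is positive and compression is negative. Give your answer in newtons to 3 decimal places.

N=3 nodes, M=3 members, R=3 reactions → 2N=6, M+R=6
member 0 (0-1): L=5.3505, (cx,cy)=(0.6973,0.7168)
member 1 (0-2): L=8.2000, (cx,cy)=(1.0000,0.0000)
member 2 (1-2): L=5.8889, (cx,cy)=(0.7589,-0.6512)
solve A·x = −loads:
  F[0-1] = +2435.4052 N (tension)
  F[0-2] = +3028.0103 N (tension)
  F[1-2] = -3990.0785 N (compression)
  Rx@0 = -4726.2700 N
  Ry@0 = -1745.5980 N
  Ry@2 = +2598.4380 N

2435.405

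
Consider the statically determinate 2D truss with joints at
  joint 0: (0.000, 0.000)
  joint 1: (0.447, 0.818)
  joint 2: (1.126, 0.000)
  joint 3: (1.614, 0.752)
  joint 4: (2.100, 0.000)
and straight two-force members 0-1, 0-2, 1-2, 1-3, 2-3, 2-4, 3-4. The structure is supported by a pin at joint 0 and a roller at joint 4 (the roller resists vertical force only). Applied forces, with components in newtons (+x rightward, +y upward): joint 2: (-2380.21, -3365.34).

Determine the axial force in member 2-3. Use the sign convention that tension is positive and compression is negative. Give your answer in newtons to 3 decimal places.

1999.119

N=5 nodes, M=7 members, R=3 reactions → 2N=10, M+R=10
member 0 (0-1): L=0.9322, (cx,cy)=(0.4795,0.8775)
member 1 (0-2): L=1.1260, (cx,cy)=(1.0000,0.0000)
member 2 (1-2): L=1.0631, (cx,cy)=(0.6387,-0.7695)
member 3 (1-3): L=1.1689, (cx,cy)=(0.9984,-0.0565)
member 4 (2-3): L=0.8965, (cx,cy)=(0.5444,0.8389)
member 5 (2-4): L=0.9740, (cx,cy)=(1.0000,0.0000)
member 6 (3-4): L=0.8954, (cx,cy)=(0.5428,-0.8399)
solve A·x = −loads:
  F[0-1] = -1778.7235 N (compression)
  F[0-2] = -1527.2615 N (compression)
  F[1-2] = +2194.2539 N (tension)
  F[1-3] = -2258.0273 N (compression)
  F[2-3] = +1999.1194 N (tension)
  F[2-4] = +1166.1824 N (tension)
  F[3-4] = -2148.5039 N (compression)
  Rx@0 = +2380.2100 N
  Ry@0 = +1560.8767 N
  Ry@4 = +1804.4633 N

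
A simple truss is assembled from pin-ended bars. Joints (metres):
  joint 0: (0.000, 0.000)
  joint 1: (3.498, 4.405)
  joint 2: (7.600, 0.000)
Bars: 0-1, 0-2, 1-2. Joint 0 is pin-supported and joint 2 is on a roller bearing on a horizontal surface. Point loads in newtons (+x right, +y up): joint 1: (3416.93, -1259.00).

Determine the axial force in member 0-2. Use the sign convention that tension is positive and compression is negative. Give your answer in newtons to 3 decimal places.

N=3 nodes, M=3 members, R=3 reactions → 2N=6, M+R=6
member 0 (0-1): L=5.6249, (cx,cy)=(0.6219,0.7831)
member 1 (0-2): L=7.6000, (cx,cy)=(1.0000,0.0000)
member 2 (1-2): L=6.0192, (cx,cy)=(0.6815,-0.7318)
solve A·x = −loads:
  F[0-1] = +1661.2326 N (tension)
  F[0-2] = +2383.8551 N (tension)
  F[1-2] = -3498.0091 N (compression)
  Rx@0 = -3416.9300 N
  Ry@0 = -1300.9419 N
  Ry@2 = +2559.9419 N

2383.855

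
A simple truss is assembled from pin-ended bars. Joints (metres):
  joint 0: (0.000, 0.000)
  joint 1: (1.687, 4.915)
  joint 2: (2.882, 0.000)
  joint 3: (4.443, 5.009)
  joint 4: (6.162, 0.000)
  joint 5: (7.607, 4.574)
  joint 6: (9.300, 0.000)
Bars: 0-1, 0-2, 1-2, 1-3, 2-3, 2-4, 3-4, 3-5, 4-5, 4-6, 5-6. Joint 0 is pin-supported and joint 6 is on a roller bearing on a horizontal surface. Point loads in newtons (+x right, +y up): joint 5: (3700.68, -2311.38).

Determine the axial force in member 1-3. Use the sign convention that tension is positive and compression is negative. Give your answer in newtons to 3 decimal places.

N=7 nodes, M=11 members, R=3 reactions → 2N=14, M+R=14
member 0 (0-1): L=5.1965, (cx,cy)=(0.3246,0.9458)
member 1 (0-2): L=2.8820, (cx,cy)=(1.0000,0.0000)
member 2 (1-2): L=5.0582, (cx,cy)=(0.2363,-0.9717)
member 3 (1-3): L=2.7576, (cx,cy)=(0.9994,0.0341)
member 4 (2-3): L=5.2466, (cx,cy)=(0.2975,0.9547)
member 5 (2-4): L=3.2800, (cx,cy)=(1.0000,0.0000)
member 6 (3-4): L=5.2958, (cx,cy)=(0.3246,-0.9459)
member 7 (3-5): L=3.1938, (cx,cy)=(0.9907,-0.1362)
member 8 (4-5): L=4.7968, (cx,cy)=(0.3012,0.9535)
member 9 (4-6): L=3.1380, (cx,cy)=(1.0000,0.0000)
member 10 (5-6): L=4.8773, (cx,cy)=(0.3471,-0.9378)
solve A·x = −loads:
  F[0-1] = +1479.4604 N (tension)
  F[0-2] = +3220.3819 N (tension)
  F[1-2] = -1411.5290 N (compression)
  F[1-3] = +814.2460 N (tension)
  F[2-3] = +1436.6314 N (tension)
  F[2-4] = +2459.4719 N (tension)
  F[3-4] = -1742.0457 N (compression)
  F[3-5] = +1823.6701 N (tension)
  F[4-5] = +1727.9850 N (tension)
  F[4-6] = +1373.4647 N (tension)
  F[5-6] = -3956.7353 N (compression)
  Rx@0 = -3700.6800 N
  Ry@0 = -1399.3273 N
  Ry@6 = +3710.7073 N

814.246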